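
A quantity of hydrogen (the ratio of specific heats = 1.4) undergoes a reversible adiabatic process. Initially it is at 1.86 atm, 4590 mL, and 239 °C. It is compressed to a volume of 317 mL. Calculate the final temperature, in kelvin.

Adiabatic: T₁V₁^(γ−1) = T₂V₂^(γ−1) ⇒ T₂ = T₁ (V₁/V₂)^(γ−1).
T₁ = 239 °C = 512.1 K.
T₂ = 512.1 × (4590/317)^(0.4) = 1492 K.

T₂ ≈ 1490 K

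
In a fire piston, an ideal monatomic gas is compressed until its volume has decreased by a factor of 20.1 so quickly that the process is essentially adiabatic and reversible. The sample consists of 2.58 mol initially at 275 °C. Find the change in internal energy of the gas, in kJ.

For a reversible adiabat TV^(γ−1) is constant, so T₂ = T₁ (V₁/V₂)^(γ−1).
γ = 5/3 for a monatomic ideal gas, so γ−1 = 2/3.
T₁ = 275 °C = 548.1 K.
T₂ = 548.1 × 20.1^(2/3) = 4052 K.
Q = 0, so ΔU = W_on_gas = nCᵥΔT with Cᵥ = R/(γ−1) = 12.47 J/(mol·K).
ΔU = 2.58 × 12.47 × (4052 − 548.1) = 112700 J.

ΔU ≈ 113 kJ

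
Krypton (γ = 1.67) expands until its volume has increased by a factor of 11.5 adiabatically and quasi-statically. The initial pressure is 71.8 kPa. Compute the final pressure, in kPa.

P₂ ≈ 1.22 kPa

Since PV^γ is constant along a reversible adiabat, P₂ = P₁ (V₁/V₂)^γ.
P₂ = 71.8 × (1/11.5)^(1.67) = 1.216 kPa.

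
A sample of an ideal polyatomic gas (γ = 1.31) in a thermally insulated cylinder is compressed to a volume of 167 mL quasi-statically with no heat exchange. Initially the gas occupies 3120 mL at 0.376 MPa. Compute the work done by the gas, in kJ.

W ≈ -5.59 kJ

P₂ = P₁(V₁/V₂)^γ = 0.376×(3120/167)^(1.31) = 17.41 MPa.
For a reversible adiabat, W_by_gas = (P₁V₁ − P₂V₂)/(γ−1).
W_by = (376000×0.00312 − 1.741×10^7×0.000167) / (0.31) = -5594 J.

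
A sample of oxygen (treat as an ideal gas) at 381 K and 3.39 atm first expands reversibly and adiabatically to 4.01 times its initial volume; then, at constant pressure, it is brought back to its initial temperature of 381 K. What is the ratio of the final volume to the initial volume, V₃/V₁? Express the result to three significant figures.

V₃/V₁ ≈ 6.99

For a diatomic ideal gas γ = 7/5.
Adiabatic step: V₂/V₁ = 4.01; T₂ = T₁·(1/4.01)^(2/5) = 218.6 K.
Isobaric step: V₃/V₂ = T₃/T₂ = 381/218.6.
V₃/V₁ = (V₂/V₁)(V₃/V₂) = 4.01 × (381/218.6) = 6.989.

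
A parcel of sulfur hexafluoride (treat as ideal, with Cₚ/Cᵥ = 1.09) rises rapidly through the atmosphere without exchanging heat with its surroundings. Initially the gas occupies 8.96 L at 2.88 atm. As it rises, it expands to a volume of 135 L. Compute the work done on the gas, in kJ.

P₂ = P₁(V₁/V₂)^γ = 2.88×(8.96/135)^(1.09) = 0.1497 atm.
For a reversible adiabat, W_by_gas = (P₁V₁ − P₂V₂)/(γ−1).
W_by = (291800×0.00896 − 15170×0.135) / (0.09) = 6293 J.
W_on_gas = −W_by = -6293 J.

W ≈ -6.29 kJ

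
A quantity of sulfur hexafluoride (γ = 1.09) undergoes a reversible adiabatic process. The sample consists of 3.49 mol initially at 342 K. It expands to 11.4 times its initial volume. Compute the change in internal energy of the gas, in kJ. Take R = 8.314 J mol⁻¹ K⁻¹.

For a reversible adiabat TV^(γ−1) is constant, so T₂ = T₁ (V₁/V₂)^(γ−1).
T₂ = 342 × (1/11.4)^(0.09) = 274.7 K.
Q = 0, so ΔU = W_on_gas = nCᵥΔT with Cᵥ = R/(γ−1) = 92.38 J/(mol·K).
ΔU = 3.49 × 92.38 × (274.7 − 342) = -21690 J.

ΔU ≈ -21.7 kJ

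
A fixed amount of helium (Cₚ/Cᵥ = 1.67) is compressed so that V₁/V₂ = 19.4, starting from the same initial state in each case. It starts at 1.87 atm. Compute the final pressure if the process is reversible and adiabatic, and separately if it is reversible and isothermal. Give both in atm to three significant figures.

Isothermal: P₂ = P₁(V₁/V₂) = 1.87×19.4 = 36.28 atm.
Adiabatic: P₂ = P₁(V₁/V₂)^γ = 1.87×19.4^(1.67) = 264.5 atm.

adiabatic: 265 atm; isothermal: 36.3 atm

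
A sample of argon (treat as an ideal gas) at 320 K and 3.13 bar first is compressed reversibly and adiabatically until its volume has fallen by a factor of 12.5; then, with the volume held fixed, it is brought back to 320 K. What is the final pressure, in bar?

For a monatomic ideal gas γ = 5/3.
Adiabatic step (PV^γ = const): P₂ = 3.13×12.5^(5/3) = 210.7 bar; T₂ = 320×12.5^(2/3) = 1724 K.
Isochoric: P₃ = P₂(T₃/T₂) = 210.7 × (320/1724) = 39.12 bar.

P₃ ≈ 39.1 bar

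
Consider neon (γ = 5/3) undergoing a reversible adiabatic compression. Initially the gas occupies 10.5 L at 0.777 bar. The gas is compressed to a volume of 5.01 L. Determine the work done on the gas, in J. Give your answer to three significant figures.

W ≈ 780 J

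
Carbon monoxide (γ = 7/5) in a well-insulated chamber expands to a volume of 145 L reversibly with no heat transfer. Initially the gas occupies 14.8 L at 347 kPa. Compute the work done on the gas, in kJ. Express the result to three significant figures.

W ≈ -7.69 kJ

P₂ = P₁(V₁/V₂)^γ = 347×(14.8/145)^(7/5) = 14.22 kPa.
For a reversible adiabat, W_by_gas = (P₁V₁ − P₂V₂)/(γ−1).
W_by = (347000×0.0148 − 14220×0.145) / (2/5) = 7686 J.
W_on_gas = −W_by = -7686 J.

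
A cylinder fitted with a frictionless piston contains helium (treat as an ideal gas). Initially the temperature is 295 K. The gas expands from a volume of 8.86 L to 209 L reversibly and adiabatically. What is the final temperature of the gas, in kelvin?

T₂ ≈ 35.9 K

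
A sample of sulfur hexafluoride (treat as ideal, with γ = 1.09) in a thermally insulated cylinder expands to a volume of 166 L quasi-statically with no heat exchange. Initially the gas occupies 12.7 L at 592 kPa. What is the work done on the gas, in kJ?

W ≈ -17.3 kJ

P₂ = P₁(V₁/V₂)^γ = 592×(12.7/166)^(1.09) = 35.94 kPa.
For a reversible adiabat, W_by_gas = (P₁V₁ − P₂V₂)/(γ−1).
W_by = (592000×0.0127 − 35940×0.166) / (0.09) = 17250 J.
W_on_gas = −W_by = -17250 J.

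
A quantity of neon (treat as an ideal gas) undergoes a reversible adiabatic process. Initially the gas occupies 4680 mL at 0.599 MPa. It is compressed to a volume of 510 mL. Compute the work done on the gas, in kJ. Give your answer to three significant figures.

W ≈ 14.2 kJ

γ = 5/3 for a monatomic ideal gas.
P₂ = P₁(V₁/V₂)^γ = 0.599×(4680/510)^(5/3) = 24.09 MPa.
For a reversible adiabat, W_by_gas = (P₁V₁ − P₂V₂)/(γ−1).
W_by = (599000×0.00468 − 2.409×10^7×0.00051) / (2/3) = -14230 J.
W_on_gas = −W_by = 14230 J.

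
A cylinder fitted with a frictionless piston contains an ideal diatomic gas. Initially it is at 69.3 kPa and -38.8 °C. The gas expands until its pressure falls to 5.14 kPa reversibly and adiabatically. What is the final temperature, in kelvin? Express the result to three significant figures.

T₂ ≈ 111 K

Adiabatic: T₂/T₁ = (P₂/P₁)^((γ−1)/γ).
For a diatomic ideal gas γ = 7/5, so (γ−1)/γ = 2/7.
T₁ = -38.8 °C = 234.3 K.
T₂ = 234.3 × (5.14/69.3)^(2/7) = 111.4 K.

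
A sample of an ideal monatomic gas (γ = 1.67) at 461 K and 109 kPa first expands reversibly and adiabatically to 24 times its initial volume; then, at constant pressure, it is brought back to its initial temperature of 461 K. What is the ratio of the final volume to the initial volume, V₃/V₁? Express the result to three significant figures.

V₃/V₁ ≈ 202

Adiabatic step: V₂/V₁ = 24; T₂ = T₁·(1/24)^(0.67) = 54.82 K.
Isobaric step: V₃/V₂ = T₃/T₂ = 461/54.82.
V₃/V₁ = (V₂/V₁)(V₃/V₂) = 24 × (461/54.82) = 201.8.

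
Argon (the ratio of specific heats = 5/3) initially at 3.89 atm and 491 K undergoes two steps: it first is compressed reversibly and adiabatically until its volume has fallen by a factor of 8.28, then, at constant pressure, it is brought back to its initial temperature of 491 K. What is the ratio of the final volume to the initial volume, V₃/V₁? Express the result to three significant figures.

V₃/V₁ ≈ 0.0295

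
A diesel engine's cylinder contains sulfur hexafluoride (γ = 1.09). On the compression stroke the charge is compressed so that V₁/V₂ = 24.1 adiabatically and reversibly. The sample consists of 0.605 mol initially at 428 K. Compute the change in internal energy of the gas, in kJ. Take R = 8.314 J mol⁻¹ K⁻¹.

For a reversible adiabat TV^(γ−1) is constant, so T₂ = T₁ (V₁/V₂)^(γ−1).
T₂ = 428 × 24.1^(0.09) = 569.9 K.
Q = 0, so ΔU = W_on_gas = nCᵥΔT with Cᵥ = R/(γ−1) = 92.38 J/(mol·K).
ΔU = 0.605 × 92.38 × (569.9 − 428) = 7933 J.

ΔU ≈ 7.93 kJ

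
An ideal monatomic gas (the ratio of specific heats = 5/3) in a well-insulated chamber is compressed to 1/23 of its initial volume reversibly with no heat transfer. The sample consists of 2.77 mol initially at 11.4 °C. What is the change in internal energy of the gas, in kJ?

ΔU ≈ 69.7 kJ

For a reversible adiabat TV^(γ−1) is constant, so T₂ = T₁ (V₁/V₂)^(γ−1).
T₁ = 11.4 °C = 284.5 K.
T₂ = 284.5 × 23^(2/3) = 2301 K.
Q = 0, so ΔU = W_on_gas = nCᵥΔT with Cᵥ = R/(γ−1) = 12.47 J/(mol·K).
ΔU = 2.77 × 12.47 × (2301 − 284.5) = 69670 J.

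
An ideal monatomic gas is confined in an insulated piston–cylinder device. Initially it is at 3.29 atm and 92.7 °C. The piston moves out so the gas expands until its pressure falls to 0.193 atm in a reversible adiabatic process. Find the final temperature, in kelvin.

T₂ ≈ 118 K

Adiabatic: T₂/T₁ = (P₂/P₁)^((γ−1)/γ).
For a monatomic ideal gas γ = 5/3, so (γ−1)/γ = 2/5.
T₁ = 92.7 °C = 365.8 K.
T₂ = 365.8 × (0.193/3.29)^(2/5) = 117.7 K.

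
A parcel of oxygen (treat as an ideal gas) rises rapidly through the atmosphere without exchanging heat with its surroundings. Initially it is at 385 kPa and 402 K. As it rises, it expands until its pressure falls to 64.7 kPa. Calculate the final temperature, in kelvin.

T₂ ≈ 242 K

Along an adiabat T P^((1−γ)/γ) is constant, so T₂ = T₁ (P₂/P₁)^((γ−1)/γ).
For a diatomic ideal gas γ = 7/5, so (γ−1)/γ = 2/7.
T₂ = 402 × (64.7/385)^(2/7) = 241.5 K.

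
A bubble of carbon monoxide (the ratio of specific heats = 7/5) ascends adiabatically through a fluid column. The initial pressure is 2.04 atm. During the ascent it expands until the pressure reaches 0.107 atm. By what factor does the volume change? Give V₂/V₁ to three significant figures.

V₂/V₁ ≈ 8.21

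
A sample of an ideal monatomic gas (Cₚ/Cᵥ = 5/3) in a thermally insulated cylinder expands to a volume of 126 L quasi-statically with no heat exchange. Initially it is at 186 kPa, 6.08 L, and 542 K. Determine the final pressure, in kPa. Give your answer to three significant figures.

P₂ ≈ 1.19 kPa

Adiabatic: P₁V₁^γ = P₂V₂^γ ⇒ P₂ = P₁ (V₁/V₂)^γ.
P₂ = 186 × (6.08/126)^(5/3) = 1.19 kPa.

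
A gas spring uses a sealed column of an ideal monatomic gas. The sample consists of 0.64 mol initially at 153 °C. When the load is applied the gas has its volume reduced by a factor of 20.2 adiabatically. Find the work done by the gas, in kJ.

W ≈ -21.8 kJ

For a reversible adiabat TV^(γ−1) is constant, so T₂ = T₁ (V₁/V₂)^(γ−1).
γ = 5/3 for a monatomic ideal gas, so γ−1 = 2/3.
T₁ = 153 °C = 426.1 K.
T₂ = 426.1 × 20.2^(2/3) = 3161 K.
Q = 0, so ΔU = W_on_gas = nCᵥΔT with Cᵥ = R/(γ−1) = 12.47 J/(mol·K).
ΔU = 0.64 × 12.47 × (3161 − 426.1) = 21830 J.
Work done by the gas = −ΔU = -21830 J.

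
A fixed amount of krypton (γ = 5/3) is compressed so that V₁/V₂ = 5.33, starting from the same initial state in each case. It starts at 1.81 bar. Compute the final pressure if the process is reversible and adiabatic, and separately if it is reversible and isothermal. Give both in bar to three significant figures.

Isothermal: P₂ = P₁(V₁/V₂) = 1.81×5.33 = 9.647 bar.
Adiabatic: P₂ = P₁(V₁/V₂)^γ = 1.81×5.33^(5/3) = 29.44 bar.

adiabatic: 29.4 bar; isothermal: 9.65 bar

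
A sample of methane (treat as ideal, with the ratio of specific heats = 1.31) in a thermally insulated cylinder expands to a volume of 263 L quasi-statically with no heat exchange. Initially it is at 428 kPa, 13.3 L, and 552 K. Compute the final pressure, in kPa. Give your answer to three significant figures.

P₂ ≈ 8.58 kPa

Since PV^γ is constant along a reversible adiabat, P₂ = P₁ (V₁/V₂)^γ.
P₂ = 428 × (13.3/263)^(1.31) = 8.581 kPa.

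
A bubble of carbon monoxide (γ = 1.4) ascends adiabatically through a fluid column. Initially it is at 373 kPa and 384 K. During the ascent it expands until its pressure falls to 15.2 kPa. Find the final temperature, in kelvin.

T₂ ≈ 154 K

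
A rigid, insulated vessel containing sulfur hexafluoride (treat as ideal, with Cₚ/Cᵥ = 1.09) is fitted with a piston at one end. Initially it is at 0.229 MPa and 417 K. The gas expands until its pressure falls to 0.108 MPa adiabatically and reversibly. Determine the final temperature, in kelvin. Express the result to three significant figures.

T₂ ≈ 392 K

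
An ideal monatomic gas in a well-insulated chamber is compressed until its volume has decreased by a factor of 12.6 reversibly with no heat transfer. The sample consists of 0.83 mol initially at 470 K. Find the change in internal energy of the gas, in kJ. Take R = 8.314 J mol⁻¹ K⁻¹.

For a reversible adiabat TV^(γ−1) is constant, so T₂ = T₁ (V₁/V₂)^(γ−1).
γ = 5/3 for a monatomic ideal gas, so γ−1 = 2/3.
T₂ = 470 × 12.6^(2/3) = 2545 K.
Q = 0, so ΔU = W_on_gas = nCᵥΔT with Cᵥ = R/(γ−1) = 12.47 J/(mol·K).
ΔU = 0.83 × 12.47 × (2545 − 470) = 21480 J.

ΔU ≈ 21.5 kJ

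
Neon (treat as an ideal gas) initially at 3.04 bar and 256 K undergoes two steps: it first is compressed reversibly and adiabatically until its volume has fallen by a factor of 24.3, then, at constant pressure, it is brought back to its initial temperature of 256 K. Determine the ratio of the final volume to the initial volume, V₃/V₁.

V₃/V₁ ≈ 0.00491

For a monatomic ideal gas γ = 5/3.
Adiabatic step: V₂/V₁ = 0.04115; T₂ = T₁·24.3^(2/3) = 2148 K.
Isobaric step: V₃/V₂ = T₃/T₂ = 256/2148.
V₃/V₁ = (V₂/V₁)(V₃/V₂) = 0.04115 × (256/2148) = 0.004905.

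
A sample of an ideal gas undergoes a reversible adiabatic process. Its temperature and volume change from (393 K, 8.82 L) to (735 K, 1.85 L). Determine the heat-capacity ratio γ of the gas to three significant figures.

γ ≈ 1.40

TV^(γ−1) = const ⇒ γ − 1 = ln(T₂/T₁) / ln(V₁/V₂).
γ = 1 + ln(735/393) / ln(8.82/1.85) = 1.401.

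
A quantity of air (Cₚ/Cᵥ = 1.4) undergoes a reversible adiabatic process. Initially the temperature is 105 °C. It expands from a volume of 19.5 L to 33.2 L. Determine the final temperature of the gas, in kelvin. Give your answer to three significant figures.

T₂ ≈ 306 K

For a reversible adiabat TV^(γ−1) is constant, so T₂ = T₁ (V₁/V₂)^(γ−1).
T₁ = 105 °C = 378.1 K.
T₂ = 378.1 × (19.5/33.2)^(0.4) = 305.6 K.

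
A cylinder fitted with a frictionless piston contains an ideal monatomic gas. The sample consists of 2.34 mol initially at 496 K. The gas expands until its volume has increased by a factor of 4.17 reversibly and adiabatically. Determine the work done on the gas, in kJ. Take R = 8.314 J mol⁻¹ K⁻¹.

W ≈ -8.89 kJ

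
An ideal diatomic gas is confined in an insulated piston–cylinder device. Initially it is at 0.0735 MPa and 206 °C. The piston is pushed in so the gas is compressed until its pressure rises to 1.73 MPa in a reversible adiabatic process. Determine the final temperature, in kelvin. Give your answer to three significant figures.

Along an adiabat T P^((1−γ)/γ) is constant, so T₂ = T₁ (P₂/P₁)^((γ−1)/γ).
For a diatomic ideal gas γ = 7/5, so (γ−1)/γ = 2/7.
T₁ = 206 °C = 479.1 K.
T₂ = 479.1 × (1.73/0.0735)^(2/7) = 1181 K.

T₂ ≈ 1180 K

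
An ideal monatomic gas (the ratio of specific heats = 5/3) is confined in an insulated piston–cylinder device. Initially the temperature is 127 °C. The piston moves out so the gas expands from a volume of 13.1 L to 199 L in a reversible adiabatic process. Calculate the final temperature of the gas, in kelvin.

For a reversible adiabat TV^(γ−1) is constant, so T₂ = T₁ (V₁/V₂)^(γ−1).
T₁ = 127 °C = 400.1 K.
T₂ = 400.1 × (13.1/199)^(2/3) = 65.24 K.

T₂ ≈ 65.2 K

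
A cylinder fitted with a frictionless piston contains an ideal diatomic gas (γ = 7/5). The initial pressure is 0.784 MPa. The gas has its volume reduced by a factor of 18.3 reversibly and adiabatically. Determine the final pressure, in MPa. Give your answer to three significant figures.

P₂ ≈ 45.9 MPa

Since PV^γ is constant along a reversible adiabat, P₂ = P₁ (V₁/V₂)^γ.
P₂ = 0.784 × 18.3^(7/5) = 45.89 MPa.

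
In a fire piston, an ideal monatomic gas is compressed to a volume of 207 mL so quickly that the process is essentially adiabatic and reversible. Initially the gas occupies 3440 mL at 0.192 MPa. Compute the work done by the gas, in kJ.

γ = 5/3 for a monatomic ideal gas.
P₂ = P₁(V₁/V₂)^γ = 0.192×(3440/207)^(5/3) = 20.78 MPa.
For a reversible adiabat, W_by_gas = (P₁V₁ − P₂V₂)/(γ−1).
W_by = (192000×0.00344 − 2.078×10^7×0.000207) / (2/3) = -5461 J.

W ≈ -5.46 kJ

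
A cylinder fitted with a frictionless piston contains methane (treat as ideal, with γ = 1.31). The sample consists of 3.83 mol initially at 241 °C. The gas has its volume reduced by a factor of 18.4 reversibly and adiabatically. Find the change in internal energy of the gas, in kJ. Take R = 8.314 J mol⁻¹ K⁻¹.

ΔU ≈ 77.5 kJ

For a reversible adiabat TV^(γ−1) is constant, so T₂ = T₁ (V₁/V₂)^(γ−1).
T₁ = 241 °C = 514.1 K.
T₂ = 514.1 × 18.4^(0.31) = 1268 K.
Q = 0, so ΔU = W_on_gas = nCᵥΔT with Cᵥ = R/(γ−1) = 26.82 J/(mol·K).
ΔU = 3.83 × 26.82 × (1268 − 514.1) = 77450 J.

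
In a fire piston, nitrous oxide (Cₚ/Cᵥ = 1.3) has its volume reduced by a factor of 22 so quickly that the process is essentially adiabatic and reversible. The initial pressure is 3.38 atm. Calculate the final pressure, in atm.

Since PV^γ is constant along a reversible adiabat, P₂ = P₁ (V₁/V₂)^γ.
P₂ = 3.38 × 22^(1.3) = 188 atm.

P₂ ≈ 188 atm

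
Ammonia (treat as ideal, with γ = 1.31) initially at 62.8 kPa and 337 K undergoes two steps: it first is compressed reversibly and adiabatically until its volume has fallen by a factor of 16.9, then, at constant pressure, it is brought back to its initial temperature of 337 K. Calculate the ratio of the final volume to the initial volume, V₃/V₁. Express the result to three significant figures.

V₃/V₁ ≈ 0.0246

Adiabatic step: V₂/V₁ = 0.05917; T₂ = T₁·16.9^(0.31) = 809.6 K.
Isobaric step: V₃/V₂ = T₃/T₂ = 337/809.6.
V₃/V₁ = (V₂/V₁)(V₃/V₂) = 0.05917 × (337/809.6) = 0.02463.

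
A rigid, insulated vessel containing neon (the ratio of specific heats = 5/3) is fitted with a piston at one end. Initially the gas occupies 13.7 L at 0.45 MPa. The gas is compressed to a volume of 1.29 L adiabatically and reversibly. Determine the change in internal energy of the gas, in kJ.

P₂ = P₁(V₁/V₂)^γ = 0.45×(13.7/1.29)^(5/3) = 23.09 MPa.
For a reversible adiabat, W_by_gas = (P₁V₁ − P₂V₂)/(γ−1).
W_by = (450000×0.0137 − 2.309×10^7×0.00129) / (2/3) = -35430 J.
Q = 0 ⇒ ΔU = −W_by = 35430 J.

ΔU ≈ 35.4 kJ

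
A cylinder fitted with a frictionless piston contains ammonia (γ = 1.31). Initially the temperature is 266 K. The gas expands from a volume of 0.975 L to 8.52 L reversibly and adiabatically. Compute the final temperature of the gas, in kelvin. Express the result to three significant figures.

For a reversible adiabat TV^(γ−1) is constant, so T₂ = T₁ (V₁/V₂)^(γ−1).
T₂ = 266 × (0.975/8.52)^(0.31) = 135.8 K.

T₂ ≈ 136 K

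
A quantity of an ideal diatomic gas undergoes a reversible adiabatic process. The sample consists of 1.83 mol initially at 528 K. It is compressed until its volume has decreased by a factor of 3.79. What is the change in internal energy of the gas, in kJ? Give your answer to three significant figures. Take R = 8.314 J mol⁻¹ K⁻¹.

Adiabatic: T₁V₁^(γ−1) = T₂V₂^(γ−1) ⇒ T₂ = T₁ (V₁/V₂)^(γ−1).
γ = 7/5 for a diatomic ideal gas, so γ−1 = 2/5.
T₂ = 528 × 3.79^(2/5) = 899.7 K.
Q = 0, so ΔU = W_on_gas = nCᵥΔT with Cᵥ = R/(γ−1) = 20.79 J/(mol·K).
ΔU = 1.83 × 20.79 × (899.7 − 528) = 14140 J.

ΔU ≈ 14.1 kJ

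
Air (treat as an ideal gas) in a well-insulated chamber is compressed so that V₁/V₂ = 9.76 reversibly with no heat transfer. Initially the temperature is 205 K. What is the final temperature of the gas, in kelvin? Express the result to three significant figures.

T₂ ≈ 510 K

Adiabatic: T₁V₁^(γ−1) = T₂V₂^(γ−1) ⇒ T₂ = T₁ (V₁/V₂)^(γ−1).
For a diatomic ideal gas γ = 7/5, so γ−1 = 2/5.
T₂ = 205 × 9.76^(2/5) = 510 K.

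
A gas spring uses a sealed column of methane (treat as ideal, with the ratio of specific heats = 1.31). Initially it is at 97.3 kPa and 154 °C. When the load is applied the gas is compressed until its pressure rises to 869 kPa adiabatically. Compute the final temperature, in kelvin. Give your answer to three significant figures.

T₂ ≈ 717 K

Along an adiabat T P^((1−γ)/γ) is constant, so T₂ = T₁ (P₂/P₁)^((γ−1)/γ).
T₁ = 154 °C = 427.1 K.
T₂ = 427.1 × (869/97.3)^(0.237) = 717.1 K.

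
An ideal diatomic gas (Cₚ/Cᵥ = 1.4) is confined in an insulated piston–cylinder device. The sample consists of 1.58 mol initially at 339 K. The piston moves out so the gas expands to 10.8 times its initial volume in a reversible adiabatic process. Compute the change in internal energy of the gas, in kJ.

Adiabatic: T₁V₁^(γ−1) = T₂V₂^(γ−1) ⇒ T₂ = T₁ (V₁/V₂)^(γ−1).
T₂ = 339 × (1/10.8)^(0.4) = 130.9 K.
Q = 0, so ΔU = W_on_gas = nCᵥΔT with Cᵥ = R/(γ−1) = 20.79 J/(mol·K).
ΔU = 1.58 × 20.79 × (130.9 − 339) = -6835 J.

ΔU ≈ -6.84 kJ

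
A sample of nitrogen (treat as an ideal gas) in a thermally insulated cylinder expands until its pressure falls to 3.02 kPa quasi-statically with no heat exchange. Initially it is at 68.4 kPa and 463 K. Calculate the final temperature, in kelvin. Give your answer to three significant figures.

T₂ ≈ 190 K

Adiabatic: T₂/T₁ = (P₂/P₁)^((γ−1)/γ).
For a diatomic ideal gas γ = 7/5, so (γ−1)/γ = 2/7.
T₂ = 463 × (3.02/68.4)^(2/7) = 189.9 K.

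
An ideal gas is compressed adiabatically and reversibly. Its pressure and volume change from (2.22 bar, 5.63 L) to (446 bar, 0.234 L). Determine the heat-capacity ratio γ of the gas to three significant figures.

PV^γ = const ⇒ γ = ln(P₂/P₁) / ln(V₁/V₂).
γ = ln(446/2.22) / ln(5.63/0.234) = 1.667.

γ ≈ 1.67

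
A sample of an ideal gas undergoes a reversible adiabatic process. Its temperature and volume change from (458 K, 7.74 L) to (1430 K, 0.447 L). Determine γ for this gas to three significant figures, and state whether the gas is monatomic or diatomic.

TV^(γ−1) = const ⇒ γ − 1 = ln(T₂/T₁) / ln(V₁/V₂).
γ = 1 + ln(1430/458) / ln(7.74/0.447) = 1.399.
γ ≈ 1.40 is close to 7/5, so the gas is diatomic.

γ ≈ 1.40; diatomic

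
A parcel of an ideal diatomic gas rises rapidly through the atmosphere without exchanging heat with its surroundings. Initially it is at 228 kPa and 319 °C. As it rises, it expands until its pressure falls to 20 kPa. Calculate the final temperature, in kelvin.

T₂ ≈ 295 K

Adiabatic: T₂/T₁ = (P₂/P₁)^((γ−1)/γ).
For a diatomic ideal gas γ = 7/5, so (γ−1)/γ = 2/7.
T₁ = 319 °C = 592.1 K.
T₂ = 592.1 × (20/228)^(2/7) = 295.4 K.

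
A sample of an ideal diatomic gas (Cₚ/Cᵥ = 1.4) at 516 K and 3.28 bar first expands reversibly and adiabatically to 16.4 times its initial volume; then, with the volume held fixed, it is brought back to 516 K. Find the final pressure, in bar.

P₃ ≈ 0.200 bar

Adiabatic step (PV^γ = const): P₂ = 3.28×(1/16.4)^(1.4) = 0.06533 bar; T₂ = 516×(1/16.4)^(0.4) = 168.5 K.
Isochoric: P₃ = P₂(T₃/T₂) = 0.06533 × (516/168.5) = 0.2 bar.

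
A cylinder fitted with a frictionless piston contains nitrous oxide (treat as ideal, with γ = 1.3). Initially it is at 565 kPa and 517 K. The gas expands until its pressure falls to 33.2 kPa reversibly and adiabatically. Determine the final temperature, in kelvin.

T₂ ≈ 269 K

Adiabatic: T₂/T₁ = (P₂/P₁)^((γ−1)/γ).
T₂ = 517 × (33.2/565)^(0.231) = 268.8 K.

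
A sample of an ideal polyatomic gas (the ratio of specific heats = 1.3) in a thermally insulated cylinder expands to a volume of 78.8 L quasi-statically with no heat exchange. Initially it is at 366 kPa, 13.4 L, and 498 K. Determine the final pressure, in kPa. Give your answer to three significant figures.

Adiabatic: P₁V₁^γ = P₂V₂^γ ⇒ P₂ = P₁ (V₁/V₂)^γ.
P₂ = 366 × (13.4/78.8)^(1.3) = 36.58 kPa.

P₂ ≈ 36.6 kPa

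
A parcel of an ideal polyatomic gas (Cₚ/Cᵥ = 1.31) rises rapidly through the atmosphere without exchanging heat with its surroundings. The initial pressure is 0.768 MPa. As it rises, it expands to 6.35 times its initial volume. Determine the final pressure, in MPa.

Adiabatic: P₁V₁^γ = P₂V₂^γ ⇒ P₂ = P₁ (V₁/V₂)^γ.
P₂ = 0.768 × (1/6.35)^(1.31) = 0.06819 MPa.

P₂ ≈ 0.0682 MPa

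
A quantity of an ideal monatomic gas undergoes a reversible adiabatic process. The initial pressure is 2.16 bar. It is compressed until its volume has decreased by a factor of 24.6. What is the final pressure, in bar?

P₂ ≈ 449 bar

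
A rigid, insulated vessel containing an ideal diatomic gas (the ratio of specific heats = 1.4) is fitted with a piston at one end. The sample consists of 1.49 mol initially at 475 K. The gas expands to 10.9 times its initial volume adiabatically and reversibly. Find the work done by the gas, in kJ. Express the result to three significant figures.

Adiabatic: T₁V₁^(γ−1) = T₂V₂^(γ−1) ⇒ T₂ = T₁ (V₁/V₂)^(γ−1).
T₂ = 475 × (1/10.9)^(0.4) = 182.7 K.
Q = 0, so ΔU = W_on_gas = nCᵥΔT with Cᵥ = R/(γ−1) = 20.79 J/(mol·K).
ΔU = 1.49 × 20.79 × (182.7 − 475) = -9053 J.
Work done by the gas = −ΔU = 9053 J.

W ≈ 9.05 kJ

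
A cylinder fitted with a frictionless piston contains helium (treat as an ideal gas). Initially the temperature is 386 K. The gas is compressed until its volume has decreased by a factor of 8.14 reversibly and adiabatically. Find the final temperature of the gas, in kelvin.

T₂ ≈ 1560 K

Adiabatic: T₁V₁^(γ−1) = T₂V₂^(γ−1) ⇒ T₂ = T₁ (V₁/V₂)^(γ−1).
For a monatomic ideal gas γ = 5/3, so γ−1 = 2/3.
T₂ = 386 × 8.14^(2/3) = 1562 K.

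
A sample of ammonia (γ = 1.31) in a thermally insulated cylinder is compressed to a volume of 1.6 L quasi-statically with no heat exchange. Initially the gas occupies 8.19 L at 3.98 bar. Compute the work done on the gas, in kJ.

W ≈ 6.93 kJ

P₂ = P₁(V₁/V₂)^γ = 3.98×(8.19/1.6)^(1.31) = 33.8 bar.
For a reversible adiabat, W_by_gas = (P₁V₁ − P₂V₂)/(γ−1).
W_by = (398000×0.00819 − 3.38×10^6×0.0016) / (0.31) = -6929 J.
W_on_gas = −W_by = 6929 J.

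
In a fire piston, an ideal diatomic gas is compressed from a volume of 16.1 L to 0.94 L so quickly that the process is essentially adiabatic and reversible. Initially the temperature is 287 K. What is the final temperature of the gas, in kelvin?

Adiabatic: T₁V₁^(γ−1) = T₂V₂^(γ−1) ⇒ T₂ = T₁ (V₁/V₂)^(γ−1).
For a diatomic ideal gas γ = 7/5, so γ−1 = 2/5.
T₂ = 287 × (16.1/0.94)^(2/5) = 894 K.

T₂ ≈ 894 K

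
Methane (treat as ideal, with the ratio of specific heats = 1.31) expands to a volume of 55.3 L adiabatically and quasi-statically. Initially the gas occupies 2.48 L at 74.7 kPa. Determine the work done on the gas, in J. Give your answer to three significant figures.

W ≈ -369 J

P₂ = P₁(V₁/V₂)^γ = 74.7×(2.48/55.3)^(1.31) = 1.28 kPa.
For a reversible adiabat, W_by_gas = (P₁V₁ − P₂V₂)/(γ−1).
W_by = (74700×0.00248 − 1280×0.0553) / (0.31) = 369.3 J.
W_on_gas = −W_by = -369.3 J.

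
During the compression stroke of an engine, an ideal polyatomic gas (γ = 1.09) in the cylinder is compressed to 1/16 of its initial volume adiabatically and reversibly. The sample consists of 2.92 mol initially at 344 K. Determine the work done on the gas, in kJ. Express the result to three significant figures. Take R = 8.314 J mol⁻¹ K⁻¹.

W ≈ 26.3 kJ

For a reversible adiabat TV^(γ−1) is constant, so T₂ = T₁ (V₁/V₂)^(γ−1).
T₂ = 344 × 16^(0.09) = 441.5 K.
Q = 0, so ΔU = W_on_gas = nCᵥΔT with Cᵥ = R/(γ−1) = 92.38 J/(mol·K).
ΔU = 2.92 × 92.38 × (441.5 − 344) = 26300 J.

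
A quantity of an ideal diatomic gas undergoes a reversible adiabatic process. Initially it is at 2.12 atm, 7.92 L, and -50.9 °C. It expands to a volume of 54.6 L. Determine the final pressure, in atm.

P₂ ≈ 0.142 atm

Since PV^γ is constant along a reversible adiabat, P₂ = P₁ (V₁/V₂)^γ.
γ = 7/5 for a diatomic ideal gas.
P₂ = 2.12 × (7.92/54.6)^(7/5) = 0.1421 atm.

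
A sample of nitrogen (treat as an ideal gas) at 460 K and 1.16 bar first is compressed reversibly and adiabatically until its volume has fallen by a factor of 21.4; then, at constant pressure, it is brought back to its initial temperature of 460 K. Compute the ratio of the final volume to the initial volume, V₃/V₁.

V₃/V₁ ≈ 0.0137

For a diatomic ideal gas γ = 7/5.
Adiabatic step: V₂/V₁ = 0.04673; T₂ = T₁·21.4^(2/5) = 1566 K.
Isobaric step: V₃/V₂ = T₃/T₂ = 460/1566.
V₃/V₁ = (V₂/V₁)(V₃/V₂) = 0.04673 × (460/1566) = 0.01372.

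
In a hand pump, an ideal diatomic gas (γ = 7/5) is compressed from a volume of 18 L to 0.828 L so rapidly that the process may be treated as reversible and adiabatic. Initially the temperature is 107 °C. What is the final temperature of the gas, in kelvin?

T₂ ≈ 1300 K

Adiabatic: T₁V₁^(γ−1) = T₂V₂^(γ−1) ⇒ T₂ = T₁ (V₁/V₂)^(γ−1).
T₁ = 107 °C = 380.1 K.
T₂ = 380.1 × (18/0.828)^(2/5) = 1303 K.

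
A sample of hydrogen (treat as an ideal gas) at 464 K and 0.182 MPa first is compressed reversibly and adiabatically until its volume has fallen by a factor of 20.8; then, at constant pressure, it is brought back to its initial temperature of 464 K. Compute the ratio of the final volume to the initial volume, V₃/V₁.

For a diatomic ideal gas γ = 7/5.
Adiabatic step: V₂/V₁ = 0.04808; T₂ = T₁·20.8^(2/5) = 1562 K.
Isobaric step: V₃/V₂ = T₃/T₂ = 464/1562.
V₃/V₁ = (V₂/V₁)(V₃/V₂) = 0.04808 × (464/1562) = 0.01428.

V₃/V₁ ≈ 0.0143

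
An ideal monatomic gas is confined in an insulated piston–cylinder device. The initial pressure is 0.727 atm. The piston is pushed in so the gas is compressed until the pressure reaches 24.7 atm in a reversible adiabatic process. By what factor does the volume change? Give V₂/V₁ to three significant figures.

V₂/V₁ ≈ 0.121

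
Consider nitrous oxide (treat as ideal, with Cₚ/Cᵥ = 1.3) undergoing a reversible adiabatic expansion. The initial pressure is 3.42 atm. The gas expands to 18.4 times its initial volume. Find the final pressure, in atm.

Since PV^γ is constant along a reversible adiabat, P₂ = P₁ (V₁/V₂)^γ.
P₂ = 3.42 × (1/18.4)^(1.3) = 0.07758 atm.

P₂ ≈ 0.0776 atm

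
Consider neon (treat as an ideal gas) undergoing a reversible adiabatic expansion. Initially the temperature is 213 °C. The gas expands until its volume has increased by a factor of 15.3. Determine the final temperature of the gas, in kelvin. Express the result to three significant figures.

T₂ ≈ 78.9 K

Adiabatic: T₁V₁^(γ−1) = T₂V₂^(γ−1) ⇒ T₂ = T₁ (V₁/V₂)^(γ−1).
For a monatomic ideal gas γ = 5/3, so γ−1 = 2/3.
T₁ = 213 °C = 486.1 K.
T₂ = 486.1 × (1/15.3)^(2/3) = 78.88 K.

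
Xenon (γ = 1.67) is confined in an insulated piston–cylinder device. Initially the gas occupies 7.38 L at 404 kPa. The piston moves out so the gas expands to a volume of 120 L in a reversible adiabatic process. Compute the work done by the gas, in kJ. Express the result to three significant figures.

P₂ = P₁(V₁/V₂)^γ = 404×(7.38/120)^(1.67) = 3.835 kPa.
For a reversible adiabat, W_by_gas = (P₁V₁ − P₂V₂)/(γ−1).
W_by = (404000×0.00738 − 3835×0.12) / (0.67) = 3763 J.

W ≈ 3.76 kJ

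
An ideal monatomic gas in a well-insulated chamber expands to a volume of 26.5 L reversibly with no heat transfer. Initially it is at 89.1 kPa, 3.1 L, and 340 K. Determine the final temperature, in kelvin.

T₂ ≈ 81.3 K

Adiabatic: T₁V₁^(γ−1) = T₂V₂^(γ−1) ⇒ T₂ = T₁ (V₁/V₂)^(γ−1).
γ = 5/3 for a monatomic ideal gas.
T₂ = 340 × (3.1/26.5)^(2/3) = 81.32 K.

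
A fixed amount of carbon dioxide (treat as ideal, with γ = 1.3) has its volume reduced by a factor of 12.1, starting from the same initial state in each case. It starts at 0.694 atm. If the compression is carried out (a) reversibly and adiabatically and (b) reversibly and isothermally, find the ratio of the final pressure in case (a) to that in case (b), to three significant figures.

Isothermal: P_b = P₁(V₁/V₂) = 0.694×12.1.
Adiabatic: P_a = P₁(V₁/V₂)^γ = 0.694×12.1^(1.3).
P_a/P_b = (V₁/V₂)^(γ−1) = 12.1^(0.3) = 2.113.

P_adiabatic / P_isothermal ≈ 2.11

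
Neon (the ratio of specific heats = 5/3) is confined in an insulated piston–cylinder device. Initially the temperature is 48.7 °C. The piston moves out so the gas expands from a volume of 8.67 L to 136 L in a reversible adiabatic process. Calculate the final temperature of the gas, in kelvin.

T₂ ≈ 51.4 K

For a reversible adiabat TV^(γ−1) is constant, so T₂ = T₁ (V₁/V₂)^(γ−1).
T₁ = 48.7 °C = 321.8 K.
T₂ = 321.8 × (8.67/136)^(2/3) = 51.36 K.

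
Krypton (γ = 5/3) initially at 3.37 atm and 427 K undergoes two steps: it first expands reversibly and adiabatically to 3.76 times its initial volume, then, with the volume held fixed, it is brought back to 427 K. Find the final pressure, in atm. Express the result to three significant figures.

Adiabatic step (PV^γ = const): P₂ = 3.37×(1/3.76)^(5/3) = 0.3707 atm; T₂ = 427×(1/3.76)^(2/3) = 176.6 K.
Isochoric: P₃ = P₂(T₃/T₂) = 0.3707 × (427/176.6) = 0.8963 atm.

P₃ ≈ 0.896 atm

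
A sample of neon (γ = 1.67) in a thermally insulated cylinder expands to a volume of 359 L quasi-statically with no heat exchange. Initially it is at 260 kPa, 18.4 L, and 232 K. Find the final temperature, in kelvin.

T₂ ≈ 31.7 K

Adiabatic: T₁V₁^(γ−1) = T₂V₂^(γ−1) ⇒ T₂ = T₁ (V₁/V₂)^(γ−1).
T₂ = 232 × (18.4/359)^(0.67) = 31.7 K.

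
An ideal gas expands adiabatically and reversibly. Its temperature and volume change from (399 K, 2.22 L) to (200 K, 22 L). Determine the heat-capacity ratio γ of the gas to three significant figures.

γ ≈ 1.30

TV^(γ−1) = const ⇒ γ − 1 = ln(T₂/T₁) / ln(V₁/V₂).
γ = 1 + ln(200/399) / ln(2.22/22) = 1.301.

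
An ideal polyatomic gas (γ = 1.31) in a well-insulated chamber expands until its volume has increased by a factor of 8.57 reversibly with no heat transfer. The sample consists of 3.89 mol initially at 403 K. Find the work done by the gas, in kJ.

W ≈ 20.4 kJ

For a reversible adiabat TV^(γ−1) is constant, so T₂ = T₁ (V₁/V₂)^(γ−1).
T₂ = 403 × (1/8.57)^(0.31) = 207.1 K.
Q = 0, so ΔU = W_on_gas = nCᵥΔT with Cᵥ = R/(γ−1) = 26.82 J/(mol·K).
ΔU = 3.89 × 26.82 × (207.1 − 403) = -20440 J.
Work done by the gas = −ΔU = 20440 J.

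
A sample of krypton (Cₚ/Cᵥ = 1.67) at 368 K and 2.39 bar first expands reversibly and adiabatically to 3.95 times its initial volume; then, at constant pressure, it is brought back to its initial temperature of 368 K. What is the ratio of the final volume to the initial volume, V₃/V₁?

V₃/V₁ ≈ 9.92

Adiabatic step: V₂/V₁ = 3.95; T₂ = T₁·(1/3.95)^(0.67) = 146.6 K.
Isobaric step: V₃/V₂ = T₃/T₂ = 368/146.6.
V₃/V₁ = (V₂/V₁)(V₃/V₂) = 3.95 × (368/146.6) = 9.916.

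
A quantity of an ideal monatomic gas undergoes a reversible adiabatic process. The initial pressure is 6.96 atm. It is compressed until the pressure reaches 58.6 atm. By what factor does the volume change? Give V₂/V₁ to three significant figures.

V₂/V₁ ≈ 0.279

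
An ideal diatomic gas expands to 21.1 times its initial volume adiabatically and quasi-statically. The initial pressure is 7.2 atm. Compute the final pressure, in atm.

P₂ ≈ 0.101 atm

Adiabatic: P₁V₁^γ = P₂V₂^γ ⇒ P₂ = P₁ (V₁/V₂)^γ.
For a diatomic ideal gas γ = 7/5.
P₂ = 7.2 × (1/21.1)^(7/5) = 0.1008 atm.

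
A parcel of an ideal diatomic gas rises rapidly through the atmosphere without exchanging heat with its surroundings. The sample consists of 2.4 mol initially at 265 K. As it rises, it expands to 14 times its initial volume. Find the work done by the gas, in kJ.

For a reversible adiabat TV^(γ−1) is constant, so T₂ = T₁ (V₁/V₂)^(γ−1).
γ = 7/5 for a diatomic ideal gas, so γ−1 = 2/5.
T₂ = 265 × (1/14)^(2/5) = 92.21 K.
Q = 0, so ΔU = W_on_gas = nCᵥΔT with Cᵥ = R/(γ−1) = 20.79 J/(mol·K).
ΔU = 2.4 × 20.79 × (92.21 − 265) = -8619 J.
Work done by the gas = −ΔU = 8619 J.

W ≈ 8.62 kJ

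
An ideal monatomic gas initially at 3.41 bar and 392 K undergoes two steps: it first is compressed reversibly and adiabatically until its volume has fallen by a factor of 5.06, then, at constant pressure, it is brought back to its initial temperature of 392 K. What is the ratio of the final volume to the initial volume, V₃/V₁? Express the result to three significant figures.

For a monatomic ideal gas γ = 5/3.
Adiabatic step: V₂/V₁ = 0.1976; T₂ = T₁·5.06^(2/3) = 1155 K.
Isobaric step: V₃/V₂ = T₃/T₂ = 392/1155.
V₃/V₁ = (V₂/V₁)(V₃/V₂) = 0.1976 × (392/1155) = 0.06705.

V₃/V₁ ≈ 0.0671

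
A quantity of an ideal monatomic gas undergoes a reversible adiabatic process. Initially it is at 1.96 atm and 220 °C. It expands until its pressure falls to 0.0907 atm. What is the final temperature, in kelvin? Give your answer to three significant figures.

Along an adiabat T P^((1−γ)/γ) is constant, so T₂ = T₁ (P₂/P₁)^((γ−1)/γ).
For a monatomic ideal gas γ = 5/3, so (γ−1)/γ = 2/5.
T₁ = 220 °C = 493.1 K.
T₂ = 493.1 × (0.0907/1.96)^(2/5) = 144.3 K.

T₂ ≈ 144 K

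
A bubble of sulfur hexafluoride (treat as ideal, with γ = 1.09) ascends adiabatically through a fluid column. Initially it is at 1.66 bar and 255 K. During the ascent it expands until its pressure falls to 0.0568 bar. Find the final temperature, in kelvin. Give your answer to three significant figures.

T₂ ≈ 193 K

Adiabatic: T₂/T₁ = (P₂/P₁)^((γ−1)/γ).
T₂ = 255 × (0.0568/1.66)^(0.0826) = 193 K.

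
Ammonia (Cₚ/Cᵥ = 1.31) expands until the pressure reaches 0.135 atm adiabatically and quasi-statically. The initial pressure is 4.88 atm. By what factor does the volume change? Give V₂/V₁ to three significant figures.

V₂/V₁ ≈ 15.5

From PV^γ = const, V₂/V₁ = (P₁/P₂)^(1/γ).
V₂/V₁ = (4.88/0.135)^(0.763) = 15.47.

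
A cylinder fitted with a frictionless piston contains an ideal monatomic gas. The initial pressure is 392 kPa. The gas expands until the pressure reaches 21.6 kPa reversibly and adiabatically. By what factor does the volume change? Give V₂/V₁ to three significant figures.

V₂/V₁ ≈ 5.69

From PV^γ = const, V₂/V₁ = (P₁/P₂)^(1/γ).
For a monatomic ideal gas γ = 5/3.
V₂/V₁ = (392/21.6)^(3/5) = 5.692.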